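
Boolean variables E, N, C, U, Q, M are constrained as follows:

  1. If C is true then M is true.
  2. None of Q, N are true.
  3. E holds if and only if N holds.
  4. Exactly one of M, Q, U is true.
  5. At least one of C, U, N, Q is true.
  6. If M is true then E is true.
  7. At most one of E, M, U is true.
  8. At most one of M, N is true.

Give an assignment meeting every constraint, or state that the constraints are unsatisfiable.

E=F; N=F; C=F; U=T; Q=F; M=F

  (1) C=F ⇒ M: vacuous ✓
  (2) {Q, N}: 0 true — none ✓
  (3) E=F, N=F — same ✓
  (4) {M, Q, U}: 1 true — exactly one ✓
  (5) {C, U, N, Q}: 1 true — at least one ✓
  (6) M=F ⇒ E: vacuous ✓
  (7) {E, M, U}: 1 true — at most one ✓
  (8) {M, N}: 0 true — at most one ✓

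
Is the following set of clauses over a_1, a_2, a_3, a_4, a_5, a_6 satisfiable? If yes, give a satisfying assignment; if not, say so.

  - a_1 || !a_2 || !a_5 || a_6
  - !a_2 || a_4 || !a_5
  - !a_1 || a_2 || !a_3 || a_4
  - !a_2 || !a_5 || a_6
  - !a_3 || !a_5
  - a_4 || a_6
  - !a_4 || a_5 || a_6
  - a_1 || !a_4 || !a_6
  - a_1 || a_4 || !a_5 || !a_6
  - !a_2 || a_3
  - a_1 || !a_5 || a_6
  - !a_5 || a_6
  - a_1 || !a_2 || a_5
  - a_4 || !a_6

a_1 = True, a_2 = False, a_3 = False, a_4 = True, a_5 = False, a_6 = True

Set a_1 = True.
Set a_2 = False.
Set a_3 = False.
Set a_4 = True.
Set a_5 = False.
  then (!a_4 || a_5 || a_6) forces a_6 = True.
All clauses satisfied.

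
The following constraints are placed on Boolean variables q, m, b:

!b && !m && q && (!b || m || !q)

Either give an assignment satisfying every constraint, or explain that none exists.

Unit clause (!b) forces b = False.
Unit clause (!m) forces m = False.
Unit clause (q) forces q = True.
All clauses satisfied.

q = True; m = False; b = False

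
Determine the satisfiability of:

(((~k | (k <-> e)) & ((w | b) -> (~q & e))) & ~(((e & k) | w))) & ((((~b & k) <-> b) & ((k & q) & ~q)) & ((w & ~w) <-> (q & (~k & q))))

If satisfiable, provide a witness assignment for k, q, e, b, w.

UNSATISFIABLE

Case q = True: the conjunct ~q is False.
Case q = False: the conjunct q is False.
Both cases fail — unsatisfiable.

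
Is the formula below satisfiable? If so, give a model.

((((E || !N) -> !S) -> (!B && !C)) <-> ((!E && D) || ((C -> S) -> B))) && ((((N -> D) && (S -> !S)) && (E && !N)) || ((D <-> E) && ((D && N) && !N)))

Case N = True: the conjunct (((N -> D) && (S -> !S)) && (E && !N)) || ((D <-> E) && ((D && N) && !N)) becomes ((D && (S -> !S)) && False) || ((D <-> E) && False) = False.
Case N = False: the formula simplifies to ((!S -> (!B && !C)) <-> ((!E && D) || ((C -> S) -> B))) && ((S -> !S) && E).
  S = True: the conjunct S -> !S becomes True -> !True = False.
  S = False: simplifies to ((!B && !C) <-> ((!E && D) || (!C -> B))) && E.
    E = True: simplifies to (!B && !C) <-> (!C -> B).
      C = True: this becomes (!B && False) <-> (False -> B) = False.
      C = False: simplifies to !B <-> B.
        B = True: this becomes !True <-> True = False.
        B = False: this becomes !False <-> False = False.
    E = False: the conjunct E is False.
Both cases fail — unsatisfiable.

UNSATISFIABLE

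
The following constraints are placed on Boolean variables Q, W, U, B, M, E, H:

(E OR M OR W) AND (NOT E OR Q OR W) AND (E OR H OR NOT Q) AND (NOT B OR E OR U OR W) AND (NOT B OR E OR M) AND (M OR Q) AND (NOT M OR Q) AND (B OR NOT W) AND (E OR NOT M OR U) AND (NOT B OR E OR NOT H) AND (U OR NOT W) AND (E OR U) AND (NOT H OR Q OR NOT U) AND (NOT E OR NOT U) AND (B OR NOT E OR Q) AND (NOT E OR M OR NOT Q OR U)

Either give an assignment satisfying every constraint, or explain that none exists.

Q = True, W = False, U = False, B = True, M = True, E = True, H = False

Try Q = False:
  (M OR Q) forces M = True.
  clause (NOT M OR Q) is falsified — backtrack.
So Q = True.
Try W = True:
  (B OR NOT W) forces B = True.
  (U OR NOT W) forces U = True.
  (NOT E OR NOT U) forces E = False.
  (E OR H OR NOT Q) forces H = True.
  clause (NOT B OR E OR NOT H) is falsified — backtrack.
So W = False.
Set U = False.
  then (E OR U) forces E = True.
  then (NOT E OR M OR NOT Q OR U) forces M = True.
Set B = True.
Set H = False.
All clauses satisfied.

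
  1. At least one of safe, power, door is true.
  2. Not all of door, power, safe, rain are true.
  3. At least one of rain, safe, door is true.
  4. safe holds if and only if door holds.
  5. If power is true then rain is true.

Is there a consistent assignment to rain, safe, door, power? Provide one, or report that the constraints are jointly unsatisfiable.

rain = True, safe = True, door = True, power = False

  (1) {safe, power, door}: 2 true — at least one ✓
  (2) {door, power, safe, rain}: 3/4 true — not all ✓
  (3) {rain, safe, door}: 3 true — at least one ✓
  (4) safe=T, door=T — same ✓
  (5) power=F ⇒ rain: vacuous ✓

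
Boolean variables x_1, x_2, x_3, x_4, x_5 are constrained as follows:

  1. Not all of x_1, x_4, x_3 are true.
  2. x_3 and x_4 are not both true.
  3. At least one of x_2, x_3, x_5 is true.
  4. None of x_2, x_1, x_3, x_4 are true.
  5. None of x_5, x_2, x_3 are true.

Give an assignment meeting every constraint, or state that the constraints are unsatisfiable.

The formula is unsatisfiable.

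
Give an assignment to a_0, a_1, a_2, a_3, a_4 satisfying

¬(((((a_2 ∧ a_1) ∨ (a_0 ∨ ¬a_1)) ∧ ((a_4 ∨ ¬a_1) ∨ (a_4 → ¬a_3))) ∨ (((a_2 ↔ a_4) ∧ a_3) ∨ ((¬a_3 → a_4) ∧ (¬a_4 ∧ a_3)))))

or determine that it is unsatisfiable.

a_0=F; a_1=T; a_2=F; a_3=T; a_4=T

  ¬(((((a_2 ∧ a_1) ∨ (a_0 ∨ ¬a_1)) ∧ ((a_4 ∨ ¬a_1) ∨ (a_4 → ¬a_3))) ∨ (((a_2 ↔ a_4) ∧ a_3) ∨ ((¬a_3 → a_4) ∧ (¬a_4 ∧ a_3))))) = True
    (((a_2 ∧ a_1) ∨ (a_0 ∨ ¬a_1)) ∧ ((a_4 ∨ ¬a_1) ∨ (a_4 → ¬a_3))) ∨ (((a_2 ↔ a_4) ∧ a_3) ∨ ((¬a_3 → a_4) ∧ (¬a_4 ∧ a_3))) = False
      ((a_2 ∧ a_1) ∨ (a_0 ∨ ¬a_1)) ∧ ((a_4 ∨ ¬a_1) ∨ (a_4 → ¬a_3)) = False
        (a_2 ∧ a_1) ∨ (a_0 ∨ ¬a_1) = False
          a_2 ∧ a_1 = False
          a_0 ∨ ¬a_1 = False
            ¬a_1 = False
        (a_4 ∨ ¬a_1) ∨ (a_4 → ¬a_3) = True
          a_4 ∨ ¬a_1 = True
            ¬a_1 = False
          a_4 → ¬a_3 = False
            ¬a_3 = False
      ((a_2 ↔ a_4) ∧ a_3) ∨ ((¬a_3 → a_4) ∧ (¬a_4 ∧ a_3)) = False
        (a_2 ↔ a_4) ∧ a_3 = False
          a_2 ↔ a_4 = False
        (¬a_3 → a_4) ∧ (¬a_4 ∧ a_3) = False
          ¬a_3 → a_4 = True
            ¬a_3 = False
          ¬a_4 ∧ a_3 = False
            ¬a_4 = False
The formula evaluates to True.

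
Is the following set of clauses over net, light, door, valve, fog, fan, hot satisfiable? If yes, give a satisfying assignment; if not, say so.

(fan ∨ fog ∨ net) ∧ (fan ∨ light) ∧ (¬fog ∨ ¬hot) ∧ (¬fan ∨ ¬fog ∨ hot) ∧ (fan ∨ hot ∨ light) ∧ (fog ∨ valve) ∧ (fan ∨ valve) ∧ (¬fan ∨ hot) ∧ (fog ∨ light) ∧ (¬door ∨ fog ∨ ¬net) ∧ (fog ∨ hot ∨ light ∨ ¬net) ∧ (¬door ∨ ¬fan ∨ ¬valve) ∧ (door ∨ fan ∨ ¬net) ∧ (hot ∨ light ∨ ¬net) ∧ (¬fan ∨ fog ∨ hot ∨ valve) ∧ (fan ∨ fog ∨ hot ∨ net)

Set net = True.
Try light = False:
  (fan ∨ light) forces fan = True.
  (¬fan ∨ hot) forces hot = True.
  (¬fog ∨ ¬hot) forces fog = False.
  clause (fog ∨ light) is falsified — backtrack.
So light = True.
Set door = False.
  then (door ∨ fan ∨ ¬net) forces fan = True.
  then (¬fan ∨ hot) forces hot = True.
  then (¬fog ∨ ¬hot) forces fog = False.
  then (fog ∨ valve) forces valve = True.
All clauses satisfied.

net = True, light = True, door = False, valve = True, fog = False, fan = True, hot = True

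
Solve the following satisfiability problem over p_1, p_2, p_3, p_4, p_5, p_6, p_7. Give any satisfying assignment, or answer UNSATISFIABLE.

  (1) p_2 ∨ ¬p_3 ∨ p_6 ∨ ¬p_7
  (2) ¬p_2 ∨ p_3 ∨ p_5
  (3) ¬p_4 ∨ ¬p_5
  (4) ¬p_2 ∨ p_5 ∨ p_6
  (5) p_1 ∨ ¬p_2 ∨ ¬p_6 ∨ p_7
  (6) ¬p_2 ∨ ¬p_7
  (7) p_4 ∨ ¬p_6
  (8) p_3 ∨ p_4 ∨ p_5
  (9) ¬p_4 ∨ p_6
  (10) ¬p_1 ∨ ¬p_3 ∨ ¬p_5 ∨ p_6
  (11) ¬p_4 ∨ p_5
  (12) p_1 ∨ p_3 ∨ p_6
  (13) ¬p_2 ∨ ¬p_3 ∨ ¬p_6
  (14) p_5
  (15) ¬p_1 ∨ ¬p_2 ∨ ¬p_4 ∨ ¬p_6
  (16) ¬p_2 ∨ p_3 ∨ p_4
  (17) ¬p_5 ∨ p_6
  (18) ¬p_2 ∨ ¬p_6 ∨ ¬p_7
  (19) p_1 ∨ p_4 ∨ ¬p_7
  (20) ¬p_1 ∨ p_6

No satisfying assignment exists.

Case p_5 = True:
  (¬p_4 ∨ ¬p_5) forces p_4 = False.
  (p_4 ∨ ¬p_6) forces p_6 = False.
  Clause (¬p_5 ∨ p_6) is falsified — contradiction.
Case p_5 = False:
  Clause (p_5) is falsified — contradiction.
Both cases fail, so the formula is unsatisfiable.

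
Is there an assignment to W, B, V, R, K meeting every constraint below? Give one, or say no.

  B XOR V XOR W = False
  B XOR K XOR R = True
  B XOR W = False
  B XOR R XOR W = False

W=T, B=T, V=F, R=F, K=F

B XOR V XOR W = T XOR F XOR T = False ✓
B XOR K XOR R = T XOR F XOR F = True ✓
B XOR W = T XOR T = False ✓
B XOR R XOR W = T XOR F XOR T = False ✓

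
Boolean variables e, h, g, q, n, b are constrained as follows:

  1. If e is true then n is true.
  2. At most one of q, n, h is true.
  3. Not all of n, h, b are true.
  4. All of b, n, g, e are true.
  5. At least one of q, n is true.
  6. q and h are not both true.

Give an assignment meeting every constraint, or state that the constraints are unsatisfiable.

e: True, h: False, g: True, q: False, n: True, b: True

  (1) e=T ⇒ n: T ✓
  (2) {q, n, h}: 1 true — at most one ✓
  (3) {n, h, b}: 2/3 true — not all ✓
  (4) {b, n, g, e}: all 4 true ✓
  (5) {q, n}: 1 true — at least one ✓
  (6) q=F, h=F — not both ✓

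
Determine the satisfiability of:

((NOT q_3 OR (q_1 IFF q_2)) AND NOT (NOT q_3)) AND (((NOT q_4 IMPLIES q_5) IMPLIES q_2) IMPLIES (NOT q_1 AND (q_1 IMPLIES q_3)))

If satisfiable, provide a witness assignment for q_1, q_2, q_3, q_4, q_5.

q_1 = False; q_2 = False; q_3 = True; q_4 = False; q_5 = True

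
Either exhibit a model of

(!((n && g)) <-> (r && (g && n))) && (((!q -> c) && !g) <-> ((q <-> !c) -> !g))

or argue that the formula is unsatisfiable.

q=T, n=T, c=F, g=T, r=F

  !((n && g)) <-> (r && (g && n)) = True
    !((n && g)) = False
      n && g = True
    r && (g && n) = False
      g && n = True
  ((!q -> c) && !g) <-> ((q <-> !c) -> !g) = True
    (!q -> c) && !g = False
      !q -> c = True
        !q = False
      !g = False
    (q <-> !c) -> !g = False
      q <-> !c = True
        !c = True
      !g = False
Both conjuncts True, so the formula holds.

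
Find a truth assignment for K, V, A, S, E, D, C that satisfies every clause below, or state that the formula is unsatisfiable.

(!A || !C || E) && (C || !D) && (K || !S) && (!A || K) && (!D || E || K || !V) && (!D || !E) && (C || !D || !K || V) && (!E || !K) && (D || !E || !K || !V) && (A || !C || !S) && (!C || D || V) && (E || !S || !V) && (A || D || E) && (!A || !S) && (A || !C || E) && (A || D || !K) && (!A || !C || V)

Set K = False.
  then (K || !S) forces S = False.
  then (!A || K) forces A = False.
Set V = True.
Try E = False:
  (!D || E || K || !V) forces D = False.
  clause (A || D || E) is falsified — backtrack.
So E = True.
  then (!D || !E) forces D = False.
Set C = True.
All clauses satisfied.

K=F, V=T, A=F, S=F, E=T, D=F, C=T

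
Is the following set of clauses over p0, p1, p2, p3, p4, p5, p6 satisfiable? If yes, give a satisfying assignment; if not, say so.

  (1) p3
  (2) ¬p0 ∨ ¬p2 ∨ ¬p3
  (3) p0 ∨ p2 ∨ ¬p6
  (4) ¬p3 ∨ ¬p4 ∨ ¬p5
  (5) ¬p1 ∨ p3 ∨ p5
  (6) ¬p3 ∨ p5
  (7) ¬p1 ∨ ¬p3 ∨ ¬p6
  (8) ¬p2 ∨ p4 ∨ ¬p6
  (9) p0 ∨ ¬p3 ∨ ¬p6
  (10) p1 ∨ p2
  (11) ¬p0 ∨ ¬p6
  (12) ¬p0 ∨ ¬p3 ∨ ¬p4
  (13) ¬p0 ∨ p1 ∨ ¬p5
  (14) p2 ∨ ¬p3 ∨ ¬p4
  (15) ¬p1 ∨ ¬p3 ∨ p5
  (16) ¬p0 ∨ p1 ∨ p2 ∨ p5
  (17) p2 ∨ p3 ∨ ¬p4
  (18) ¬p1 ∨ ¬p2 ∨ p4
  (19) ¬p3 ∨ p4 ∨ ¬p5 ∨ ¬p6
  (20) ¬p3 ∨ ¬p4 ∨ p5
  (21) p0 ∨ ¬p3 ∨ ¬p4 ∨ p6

Unit clause (p3) forces p3 = True.
In (¬p3 ∨ p5) only p5 is left, so p5 = True.
In (¬p3 ∨ ¬p4 ∨ ¬p5) only ¬p4 is left, so p4 = False.
In (¬p3 ∨ p4 ∨ ¬p5 ∨ ¬p6) only ¬p6 is left, so p6 = False.
Set p0 = False.
Set p1 = True.
  then (¬p1 ∨ ¬p2 ∨ p4) forces p2 = False.
All clauses satisfied.

p0=F; p1=T; p2=F; p3=T; p4=F; p5=T; p6=F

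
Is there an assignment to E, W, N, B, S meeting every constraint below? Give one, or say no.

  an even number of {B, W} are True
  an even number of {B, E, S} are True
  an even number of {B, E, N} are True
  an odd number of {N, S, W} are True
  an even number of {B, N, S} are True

Adding constraints 1, 4, 5 mod 2: every variable appears an even number of times on the left, so the left side is 0.
But the right sides sum to 1 (mod 2). 0 ≠ 1 — the system is inconsistent.

Unsatisfiable — no assignment works.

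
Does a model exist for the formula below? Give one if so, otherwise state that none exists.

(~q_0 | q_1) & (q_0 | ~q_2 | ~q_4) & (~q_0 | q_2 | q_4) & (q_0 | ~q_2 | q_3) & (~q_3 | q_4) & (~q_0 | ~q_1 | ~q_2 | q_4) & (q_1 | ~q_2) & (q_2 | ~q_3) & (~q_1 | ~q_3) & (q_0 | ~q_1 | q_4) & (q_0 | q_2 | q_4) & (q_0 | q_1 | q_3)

Set q_0 = False.
Try q_1 = False:
  (q_1 | ~q_2) forces q_2 = False.
  (q_2 | ~q_3) forces q_3 = False.
  clause (q_0 | q_1 | q_3) is falsified — backtrack.
So q_1 = True.
  then (~q_1 | ~q_3) forces q_3 = False.
  then (q_0 | ~q_1 | q_4) forces q_4 = True.
  then (q_0 | ~q_2 | ~q_4) forces q_2 = False.
All clauses satisfied.

q_0: False, q_1: True, q_2: False, q_3: False, q_4: True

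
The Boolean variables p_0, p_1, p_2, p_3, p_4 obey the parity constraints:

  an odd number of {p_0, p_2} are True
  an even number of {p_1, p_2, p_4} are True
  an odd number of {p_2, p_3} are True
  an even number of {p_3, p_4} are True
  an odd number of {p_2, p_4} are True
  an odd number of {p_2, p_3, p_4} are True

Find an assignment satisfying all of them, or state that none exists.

p_0: False, p_1: True, p_2: True, p_3: False, p_4: False

{p_0, p_2}: 1 true → odd ✓
{p_1, p_2, p_4}: 2 true → even ✓
{p_2, p_3}: 1 true → odd ✓
{p_3, p_4}: 0 true → even ✓
{p_2, p_4}: 1 true → odd ✓
{p_2, p_3, p_4}: 1 true → odd ✓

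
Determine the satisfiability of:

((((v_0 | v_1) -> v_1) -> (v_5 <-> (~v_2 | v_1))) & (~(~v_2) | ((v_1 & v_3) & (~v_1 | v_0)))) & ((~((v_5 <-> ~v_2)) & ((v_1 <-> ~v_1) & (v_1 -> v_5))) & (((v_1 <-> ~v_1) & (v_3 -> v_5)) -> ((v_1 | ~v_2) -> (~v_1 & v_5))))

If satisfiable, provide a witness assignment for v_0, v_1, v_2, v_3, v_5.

Unsatisfiable

The conjunct v_1 <-> ~v_1 is unsatisfiable on its own:
  v_1=F: evaluates to False.
  v_1=T: evaluates to False.
So the whole conjunction is unsatisfiable.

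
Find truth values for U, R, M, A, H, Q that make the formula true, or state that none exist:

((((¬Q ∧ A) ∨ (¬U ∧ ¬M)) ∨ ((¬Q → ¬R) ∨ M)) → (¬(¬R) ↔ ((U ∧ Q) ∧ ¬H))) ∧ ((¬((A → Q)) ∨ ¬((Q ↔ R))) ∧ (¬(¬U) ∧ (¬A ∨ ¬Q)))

U=T, R=F, M=F, A=F, H=T, Q=T

  (((¬Q ∧ A) ∨ (¬U ∧ ¬M)) ∨ ((¬Q → ¬R) ∨ M)) → (¬(¬R) ↔ ((U ∧ Q) ∧ ¬H)) = True
    ((¬Q ∧ A) ∨ (¬U ∧ ¬M)) ∨ ((¬Q → ¬R) ∨ M) = True
      (¬Q ∧ A) ∨ (¬U ∧ ¬M) = False
        ¬Q ∧ A = False
          ¬Q = False
        ¬U ∧ ¬M = False
          ¬U = False
          ¬M = True
      (¬Q → ¬R) ∨ M = True
        ¬Q → ¬R = True
          ¬Q = False
          ¬R = True
    ¬(¬R) ↔ ((U ∧ Q) ∧ ¬H) = True
      ¬(¬R) = False
        ¬R = True
      (U ∧ Q) ∧ ¬H = False
        U ∧ Q = True
        ¬H = False
  (¬((A → Q)) ∨ ¬((Q ↔ R))) ∧ (¬(¬U) ∧ (¬A ∨ ¬Q)) = True
    ¬((A → Q)) ∨ ¬((Q ↔ R)) = True
      ¬((A → Q)) = False
        A → Q = True
      ¬((Q ↔ R)) = True
        Q ↔ R = False
    ¬(¬U) ∧ (¬A ∨ ¬Q) = True
      ¬(¬U) = True
        ¬U = False
      ¬A ∨ ¬Q = True
        ¬A = True
        ¬Q = False
Both conjuncts True, so the formula holds.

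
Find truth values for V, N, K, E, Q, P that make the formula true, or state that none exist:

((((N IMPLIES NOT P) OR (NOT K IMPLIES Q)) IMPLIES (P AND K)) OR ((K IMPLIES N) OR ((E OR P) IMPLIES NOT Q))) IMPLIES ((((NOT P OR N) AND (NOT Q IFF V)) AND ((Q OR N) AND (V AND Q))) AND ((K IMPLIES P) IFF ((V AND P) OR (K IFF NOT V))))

V = True, N = False, K = True, E = True, Q = True, P = False

  ((((N IMPLIES NOT P) OR (NOT K IMPLIES Q)) IMPLIES (P AND K)) OR ((K IMPLIES N) OR ((E OR P) IMPLIES NOT Q))) IMPLIES ((((NOT P OR N) AND (NOT Q IFF V)) AND ((Q OR N) AND (V AND Q))) AND ((K IMPLIES P) IFF ((V AND P) OR (K IFF NOT V)))) = True
    (((N IMPLIES NOT P) OR (NOT K IMPLIES Q)) IMPLIES (P AND K)) OR ((K IMPLIES N) OR ((E OR P) IMPLIES NOT Q)) = False
      ((N IMPLIES NOT P) OR (NOT K IMPLIES Q)) IMPLIES (P AND K) = False
        (N IMPLIES NOT P) OR (NOT K IMPLIES Q) = True
          N IMPLIES NOT P = True
            NOT P = True
          NOT K IMPLIES Q = True
            NOT K = False
        P AND K = False
      (K IMPLIES N) OR ((E OR P) IMPLIES NOT Q) = False
        K IMPLIES N = False
        (E OR P) IMPLIES NOT Q = False
          E OR P = True
          NOT Q = False
    (((NOT P OR N) AND (NOT Q IFF V)) AND ((Q OR N) AND (V AND Q))) AND ((K IMPLIES P) IFF ((V AND P) OR (K IFF NOT V))) = False
      ((NOT P OR N) AND (NOT Q IFF V)) AND ((Q OR N) AND (V AND Q)) = False
        (NOT P OR N) AND (NOT Q IFF V) = False
          NOT P OR N = True
            NOT P = True
          NOT Q IFF V = False
            NOT Q = False
        (Q OR N) AND (V AND Q) = True
          Q OR N = True
          V AND Q = True
      (K IMPLIES P) IFF ((V AND P) OR (K IFF NOT V)) = True
        K IMPLIES P = False
        (V AND P) OR (K IFF NOT V) = False
          V AND P = False
          K IFF NOT V = False
            NOT V = False
The formula evaluates to True.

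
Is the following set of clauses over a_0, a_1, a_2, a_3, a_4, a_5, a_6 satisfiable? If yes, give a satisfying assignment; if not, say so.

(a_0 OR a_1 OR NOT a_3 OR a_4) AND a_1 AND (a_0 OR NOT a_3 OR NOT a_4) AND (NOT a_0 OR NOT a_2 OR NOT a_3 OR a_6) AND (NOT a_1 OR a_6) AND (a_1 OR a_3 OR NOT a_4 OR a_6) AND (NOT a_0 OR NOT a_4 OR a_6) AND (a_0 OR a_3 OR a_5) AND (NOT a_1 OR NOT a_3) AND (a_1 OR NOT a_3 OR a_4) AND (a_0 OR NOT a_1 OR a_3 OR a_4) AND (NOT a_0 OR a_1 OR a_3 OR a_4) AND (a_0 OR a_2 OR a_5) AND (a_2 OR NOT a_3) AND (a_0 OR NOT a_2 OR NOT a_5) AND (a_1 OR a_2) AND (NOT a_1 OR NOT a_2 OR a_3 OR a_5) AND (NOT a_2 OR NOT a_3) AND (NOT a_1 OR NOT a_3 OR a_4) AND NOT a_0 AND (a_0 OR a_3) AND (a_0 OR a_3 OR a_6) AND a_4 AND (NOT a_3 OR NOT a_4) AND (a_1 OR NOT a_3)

Case a_0 = True:
  Clause (NOT a_0) is falsified — contradiction.
Case a_0 = False:
  (a_1) forces a_1 = True.
  (NOT a_1 OR a_6) forces a_6 = True.
  (NOT a_1 OR NOT a_3) forces a_3 = False.
  Clause (a_0 OR a_3) is falsified — contradiction.
Both cases fail, so the formula is unsatisfiable.

Unsatisfiable — no assignment works.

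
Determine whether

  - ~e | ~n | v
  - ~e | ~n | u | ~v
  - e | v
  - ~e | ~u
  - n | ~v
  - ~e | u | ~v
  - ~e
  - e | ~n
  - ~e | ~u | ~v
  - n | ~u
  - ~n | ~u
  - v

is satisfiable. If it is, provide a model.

Unsatisfiable — no assignment works.

Case n = True:
  (~e) forces e = False.
  Clause (e | ~n) is falsified — contradiction.
Case n = False:
  (n | ~v) forces v = False.
  Clause (v) is falsified — contradiction.
Both cases fail, so the formula is unsatisfiable.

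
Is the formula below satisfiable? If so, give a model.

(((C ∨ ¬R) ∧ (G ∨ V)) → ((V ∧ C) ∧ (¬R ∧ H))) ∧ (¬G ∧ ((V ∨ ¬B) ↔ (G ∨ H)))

C = False; R = True; V = False; G = False; H = True; B = False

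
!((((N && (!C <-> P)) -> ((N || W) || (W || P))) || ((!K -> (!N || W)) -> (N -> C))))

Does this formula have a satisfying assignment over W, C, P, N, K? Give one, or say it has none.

UNSATISFIABLE

Case N = True: the formula becomes !((True || ((!K -> W) -> C))) = False.
Case N = False: the formula becomes !((True || True)) = False.
Both cases fail — unsatisfiable.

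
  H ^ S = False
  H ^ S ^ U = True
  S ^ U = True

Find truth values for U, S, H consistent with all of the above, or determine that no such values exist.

U = True; S = False; H = False

H ^ S = F ^ F = False ✓
H ^ S ^ U = F ^ F ^ T = True ✓
S ^ U = F ^ T = True ✓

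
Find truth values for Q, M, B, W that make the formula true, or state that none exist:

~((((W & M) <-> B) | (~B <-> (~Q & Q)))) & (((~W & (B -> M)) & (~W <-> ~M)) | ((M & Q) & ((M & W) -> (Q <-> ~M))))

Case M = True: the formula simplifies to ~(((W <-> B) | (~B <-> (~Q & Q)))) & ((~W & W) | (Q & (W -> ~Q))).
  Q = True: simplifies to ~(((W <-> B) | B)) & ((~W & W) | ~W).
    W = True: the conjunct (~W & W) | ~W becomes (False & True) | ~True = False.
    W = False: simplifies to ~((~B | B)).
      B = True: this becomes ~((False | True)) = False.
      B = False: this becomes ~((True | False)) = False.
  Q = False: simplifies to ~(((W <-> B) | B)) & (~W & W).
    W = True: the conjunct ~W is False.
    W = False: the conjunct W is False.
Case M = False: the formula simplifies to ~((~B | (~B <-> (~Q & Q)))) & ((~W & ~B) & ~W).
  B = True: the conjunct ~B is False.
  B = False: the conjunct ~((~B | (~B <-> (~Q & Q)))) becomes ~((True | (~Q & Q))) = False.
Both cases fail — unsatisfiable.

The formula is unsatisfiable.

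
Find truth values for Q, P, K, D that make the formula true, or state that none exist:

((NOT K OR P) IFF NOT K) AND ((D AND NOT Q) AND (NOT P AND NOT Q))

Q = False, P = False, K = False, D = True

  (NOT K OR P) IFF NOT K = True
    NOT K OR P = True
      NOT K = True
    NOT K = True
  (D AND NOT Q) AND (NOT P AND NOT Q) = True
    D AND NOT Q = True
      NOT Q = True
    NOT P AND NOT Q = True
      NOT P = True
      NOT Q = True
Both conjuncts True, so the formula holds.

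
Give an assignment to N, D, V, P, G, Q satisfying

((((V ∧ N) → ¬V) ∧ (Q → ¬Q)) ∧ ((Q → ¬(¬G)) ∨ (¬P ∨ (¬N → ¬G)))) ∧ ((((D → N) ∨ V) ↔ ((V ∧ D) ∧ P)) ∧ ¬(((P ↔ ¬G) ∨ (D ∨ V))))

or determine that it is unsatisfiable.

Case D = True: the conjunct ¬(((P ↔ ¬G) ∨ (D ∨ V))) becomes ¬(((P ↔ ¬G) ∨ True)) = False.
Case D = False: the conjunct ((D → N) ∨ V) ↔ ((V ∧ D) ∧ P) becomes (True ∨ V) ↔ (False ∧ P) = False.
Both cases fail — unsatisfiable.

UNSATISFIABLE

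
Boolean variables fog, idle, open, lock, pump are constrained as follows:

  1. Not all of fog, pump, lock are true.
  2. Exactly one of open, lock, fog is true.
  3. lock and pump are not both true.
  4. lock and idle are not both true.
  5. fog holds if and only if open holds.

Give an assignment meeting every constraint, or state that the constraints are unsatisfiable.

fog = False, idle = False, open = False, lock = True, pump = False

  (1) {fog, pump, lock}: 1/3 true — not all ✓
  (2) {open, lock, fog}: 1 true — exactly one ✓
  (3) lock=T, pump=F — not both ✓
  (4) lock=T, idle=F — not both ✓
  (5) fog=F, open=F — same ✓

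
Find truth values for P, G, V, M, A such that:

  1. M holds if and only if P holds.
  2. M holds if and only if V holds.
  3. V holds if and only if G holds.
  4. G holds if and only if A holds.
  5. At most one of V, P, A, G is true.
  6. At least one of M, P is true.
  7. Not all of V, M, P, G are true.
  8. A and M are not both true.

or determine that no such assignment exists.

No satisfying assignment exists.

Case P = True:
  (1) with P=T forces M = True.
  (2) with M=T forces V = True.
  Constraint (5) is violated (V=T, P=T) — contradiction.
Case P = False:
  (1) with P=F forces M = False.
  Constraint (6) is violated (M=F, P=F) — contradiction.
Both cases fail — unsatisfiable.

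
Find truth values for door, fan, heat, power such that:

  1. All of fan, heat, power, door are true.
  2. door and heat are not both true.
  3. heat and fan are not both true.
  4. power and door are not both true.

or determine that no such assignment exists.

UNSATISFIABLE

Case heat = True:
  (1) forces fan = True.
  Constraint (3) is violated (heat=T, fan=T) — contradiction.
Case heat = False:
  Constraint (1) is violated (heat=F) — contradiction.
Both cases fail — unsatisfiable.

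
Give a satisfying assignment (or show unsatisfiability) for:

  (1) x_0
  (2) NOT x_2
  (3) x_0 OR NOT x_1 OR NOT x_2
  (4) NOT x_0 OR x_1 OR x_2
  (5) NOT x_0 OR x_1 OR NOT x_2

Unit clause (x_0) forces x_0 = True.
Unit clause (NOT x_2) forces x_2 = False.
In (NOT x_0 OR x_1 OR x_2) only x_1 is left, so x_1 = True.
Check each clause:
  (x_0): x_0 holds.
  (NOT x_2): NOT x_2 holds.
  (x_0 OR NOT x_1 OR NOT x_2): x_0 holds.
  (NOT x_0 OR x_1 OR x_2): x_1 holds.
  (NOT x_0 OR x_1 OR NOT x_2): x_1 holds.
All clauses satisfied.

x_0: True, x_1: True, x_2: False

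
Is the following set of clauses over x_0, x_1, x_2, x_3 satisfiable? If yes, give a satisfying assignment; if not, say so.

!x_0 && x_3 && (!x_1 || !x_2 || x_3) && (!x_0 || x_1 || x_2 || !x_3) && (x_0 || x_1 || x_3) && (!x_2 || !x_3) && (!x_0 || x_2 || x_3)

x_0: False, x_1: True, x_2: False, x_3: True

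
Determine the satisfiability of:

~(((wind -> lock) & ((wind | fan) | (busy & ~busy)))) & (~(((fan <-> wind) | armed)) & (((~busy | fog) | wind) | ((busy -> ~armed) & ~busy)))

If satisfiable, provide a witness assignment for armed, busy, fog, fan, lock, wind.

armed=F; busy=T; fog=F; fan=F; lock=F; wind=T

  ~(((wind -> lock) & ((wind | fan) | (busy & ~busy)))) = True
    (wind -> lock) & ((wind | fan) | (busy & ~busy)) = False
      wind -> lock = False
      (wind | fan) | (busy & ~busy) = True
        wind | fan = True
        busy & ~busy = False
          ~busy = False
  ~(((fan <-> wind) | armed)) & (((~busy | fog) | wind) | ((busy -> ~armed) & ~busy)) = True
    ~(((fan <-> wind) | armed)) = True
      (fan <-> wind) | armed = False
        fan <-> wind = False
    ((~busy | fog) | wind) | ((busy -> ~armed) & ~busy) = True
      (~busy | fog) | wind = True
        ~busy | fog = False
          ~busy = False
      (busy -> ~armed) & ~busy = False
        busy -> ~armed = True
          ~armed = True
        ~busy = False
Both conjuncts True, so the formula holds.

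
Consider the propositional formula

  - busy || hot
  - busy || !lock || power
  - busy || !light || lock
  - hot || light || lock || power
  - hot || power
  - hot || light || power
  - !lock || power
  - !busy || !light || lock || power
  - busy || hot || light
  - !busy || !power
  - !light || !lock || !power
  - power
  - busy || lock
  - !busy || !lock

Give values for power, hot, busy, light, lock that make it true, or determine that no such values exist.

Unit clause (power) forces power = True.
In (!busy || !power) only !busy is left, so busy = False.
In (busy || lock) only lock is left, so lock = True.
In (busy || hot) only hot is left, so hot = True.
In (!light || !lock || !power) only !light is left, so light = False.
All clauses satisfied.

power: True; hot: True; busy: False; light: False; lock: True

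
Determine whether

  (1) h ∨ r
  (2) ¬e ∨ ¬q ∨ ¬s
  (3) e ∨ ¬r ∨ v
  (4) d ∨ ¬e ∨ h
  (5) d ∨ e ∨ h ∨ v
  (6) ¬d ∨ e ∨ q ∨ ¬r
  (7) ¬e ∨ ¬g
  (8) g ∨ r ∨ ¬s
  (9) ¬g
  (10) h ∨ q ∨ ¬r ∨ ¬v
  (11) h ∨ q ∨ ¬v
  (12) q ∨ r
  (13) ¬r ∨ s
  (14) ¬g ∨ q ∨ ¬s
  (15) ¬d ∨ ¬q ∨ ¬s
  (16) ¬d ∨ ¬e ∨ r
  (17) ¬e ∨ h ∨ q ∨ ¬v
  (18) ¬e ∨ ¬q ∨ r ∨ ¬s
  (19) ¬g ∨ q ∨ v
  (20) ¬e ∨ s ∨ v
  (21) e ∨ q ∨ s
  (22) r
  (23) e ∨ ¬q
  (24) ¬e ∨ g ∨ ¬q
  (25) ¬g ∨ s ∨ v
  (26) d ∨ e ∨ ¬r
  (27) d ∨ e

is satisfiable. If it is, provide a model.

v = False; r = True; s = True; h = False; e = True; q = False; d = True; g = False

Unit clause (¬g) forces g = False.
Unit clause (r) forces r = True.
In (¬r ∨ s) only s is left, so s = True.
Set v = False.
  then (e ∨ ¬r ∨ v) forces e = True.
  then (¬e ∨ g ∨ ¬q) forces q = False.
Set h = False.
  then (d ∨ ¬e ∨ h) forces d = True.
All clauses satisfied.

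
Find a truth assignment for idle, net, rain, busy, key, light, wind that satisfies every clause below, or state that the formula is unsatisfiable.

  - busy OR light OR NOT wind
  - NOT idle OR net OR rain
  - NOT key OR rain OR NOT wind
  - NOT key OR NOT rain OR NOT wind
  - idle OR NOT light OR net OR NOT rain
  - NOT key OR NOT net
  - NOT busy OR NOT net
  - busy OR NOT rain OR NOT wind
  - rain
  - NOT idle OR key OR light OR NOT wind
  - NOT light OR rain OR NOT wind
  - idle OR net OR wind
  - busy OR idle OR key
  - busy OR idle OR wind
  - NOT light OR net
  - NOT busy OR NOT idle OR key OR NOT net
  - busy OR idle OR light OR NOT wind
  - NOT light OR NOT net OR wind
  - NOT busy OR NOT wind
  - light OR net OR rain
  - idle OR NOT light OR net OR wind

idle = True; net = False; rain = True; busy = False; key = False; light = False; wind = False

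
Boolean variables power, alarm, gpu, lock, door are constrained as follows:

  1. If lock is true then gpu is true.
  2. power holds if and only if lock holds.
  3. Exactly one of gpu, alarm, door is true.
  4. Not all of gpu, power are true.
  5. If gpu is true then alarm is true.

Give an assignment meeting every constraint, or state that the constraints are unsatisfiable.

power = False, alarm = False, gpu = False, lock = False, door = True

  (1) lock=F ⇒ gpu: vacuous ✓
  (2) power=F, lock=F — same ✓
  (3) {gpu, alarm, door}: 1 true — exactly one ✓
  (4) {gpu, power}: 0/2 true — not all ✓
  (5) gpu=F ⇒ alarm: vacuous ✓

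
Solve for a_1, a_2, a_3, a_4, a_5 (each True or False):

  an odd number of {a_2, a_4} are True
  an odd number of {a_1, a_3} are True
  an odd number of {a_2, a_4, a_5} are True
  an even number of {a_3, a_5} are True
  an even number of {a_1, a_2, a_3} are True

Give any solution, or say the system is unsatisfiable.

a_1 = True, a_2 = True, a_3 = False, a_4 = False, a_5 = False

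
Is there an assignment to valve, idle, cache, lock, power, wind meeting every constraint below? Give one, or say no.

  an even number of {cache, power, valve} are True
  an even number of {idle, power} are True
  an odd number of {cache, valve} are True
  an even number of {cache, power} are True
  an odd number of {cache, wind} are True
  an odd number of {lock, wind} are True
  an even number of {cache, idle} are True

valve=F, idle=T, cache=T, lock=T, power=T, wind=F

{cache, power, valve}: 2 true → even ✓
{idle, power}: 2 true → even ✓
{cache, valve}: 1 true → odd ✓
{cache, power}: 2 true → even ✓
{cache, wind}: 1 true → odd ✓
{lock, wind}: 1 true → odd ✓
{cache, idle}: 2 true → even ✓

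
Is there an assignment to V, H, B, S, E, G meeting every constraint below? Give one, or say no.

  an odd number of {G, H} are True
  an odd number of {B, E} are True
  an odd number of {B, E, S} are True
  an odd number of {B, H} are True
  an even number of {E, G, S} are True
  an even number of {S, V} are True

Unsatisfiable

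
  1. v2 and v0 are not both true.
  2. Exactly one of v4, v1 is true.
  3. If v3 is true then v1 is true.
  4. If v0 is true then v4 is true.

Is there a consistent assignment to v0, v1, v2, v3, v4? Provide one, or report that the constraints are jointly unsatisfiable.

v0 = False, v1 = False, v2 = False, v3 = False, v4 = True

  (1) v2=F, v0=F — not both ✓
  (2) {v4, v1}: 1 true — exactly one ✓
  (3) v3=F ⇒ v1: vacuous ✓
  (4) v0=F ⇒ v4: vacuous ✓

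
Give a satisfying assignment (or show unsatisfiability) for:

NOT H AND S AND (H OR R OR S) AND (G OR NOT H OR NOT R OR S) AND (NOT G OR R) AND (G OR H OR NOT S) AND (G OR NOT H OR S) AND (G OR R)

H=F, S=T, G=T, R=T

Unit clause (NOT H) forces H = False.
Unit clause (S) forces S = True.
In (G OR H OR NOT S) only G is left, so G = True.
In (NOT G OR R) only R is left, so R = True.
Check each clause:
  (NOT H): NOT H holds.
  (S): S holds.
  (H OR R OR S): R holds.
  (G OR NOT H OR NOT R OR S): G holds.
  (NOT G OR R): R holds.
  (G OR H OR NOT S): G holds.
  (G OR NOT H OR S): G holds.
  (G OR R): G holds.
All clauses satisfied.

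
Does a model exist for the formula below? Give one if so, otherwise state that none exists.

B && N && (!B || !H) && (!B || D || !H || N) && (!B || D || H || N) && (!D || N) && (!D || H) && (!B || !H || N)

Unit clause (B) forces B = True.
Unit clause (N) forces N = True.
In (!B || !H) only !H is left, so H = False.
In (!D || H) only !D is left, so D = False.
Check each clause:
  (B): B holds.
  (N): N holds.
  (!B || !H): !H holds.
  (!B || D || !H || N): !H holds.
  (!B || D || H || N): N holds.
  (!D || N): !D holds.
  (!D || H): !D holds.
  (!B || !H || N): !H holds.
All clauses satisfied.

D=F, B=T, H=F, N=T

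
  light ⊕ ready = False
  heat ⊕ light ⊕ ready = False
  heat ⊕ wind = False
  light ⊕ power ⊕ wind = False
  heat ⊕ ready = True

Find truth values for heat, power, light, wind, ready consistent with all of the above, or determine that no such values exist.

heat=F; power=T; light=T; wind=F; ready=T

light ⊕ ready = T ⊕ T = False ✓
heat ⊕ light ⊕ ready = F ⊕ T ⊕ T = False ✓
heat ⊕ wind = F ⊕ F = False ✓
light ⊕ power ⊕ wind = T ⊕ T ⊕ F = False ✓
heat ⊕ ready = F ⊕ T = True ✓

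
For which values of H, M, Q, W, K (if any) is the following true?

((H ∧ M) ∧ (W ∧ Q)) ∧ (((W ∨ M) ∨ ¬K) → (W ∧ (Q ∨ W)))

H = True, M = True, Q = True, W = True, K = False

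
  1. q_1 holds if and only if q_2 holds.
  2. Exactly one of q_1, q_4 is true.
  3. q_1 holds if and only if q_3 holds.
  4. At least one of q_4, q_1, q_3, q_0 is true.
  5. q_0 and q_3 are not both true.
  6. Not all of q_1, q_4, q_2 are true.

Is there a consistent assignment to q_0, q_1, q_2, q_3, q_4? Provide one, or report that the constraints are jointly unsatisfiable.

q_0 = False, q_1 = True, q_2 = True, q_3 = True, q_4 = False

  (1) q_1=T, q_2=T — same ✓
  (2) {q_1, q_4}: 1 true — exactly one ✓
  (3) q_1=T, q_3=T — same ✓
  (4) {q_4, q_1, q_3, q_0}: 2 true — at least one ✓
  (5) q_0=F, q_3=T — not both ✓
  (6) {q_1, q_4, q_2}: 2/3 true — not all ✓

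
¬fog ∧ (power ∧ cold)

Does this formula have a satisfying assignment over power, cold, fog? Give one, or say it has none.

power: True, cold: True, fog: False

  ¬fog = True
  power ∧ cold = True
Both conjuncts True, so the formula holds.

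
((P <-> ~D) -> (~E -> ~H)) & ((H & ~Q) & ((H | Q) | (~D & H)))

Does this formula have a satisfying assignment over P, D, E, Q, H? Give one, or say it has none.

P: False, D: False, E: False, Q: False, H: True

  (P <-> ~D) -> (~E -> ~H) = True
    P <-> ~D = False
      ~D = True
    ~E -> ~H = False
      ~E = True
      ~H = False
  (H & ~Q) & ((H | Q) | (~D & H)) = True
    H & ~Q = True
      ~Q = True
    (H | Q) | (~D & H) = True
      H | Q = True
      ~D & H = True
        ~D = True
Both conjuncts True, so the formula holds.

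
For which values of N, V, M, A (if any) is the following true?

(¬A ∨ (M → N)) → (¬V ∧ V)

N: False; V: False; M: True; A: True

  (¬A ∨ (M → N)) → (¬V ∧ V) = True
    ¬A ∨ (M → N) = False
      ¬A = False
      M → N = False
    ¬V ∧ V = False
      ¬V = True
The formula evaluates to True.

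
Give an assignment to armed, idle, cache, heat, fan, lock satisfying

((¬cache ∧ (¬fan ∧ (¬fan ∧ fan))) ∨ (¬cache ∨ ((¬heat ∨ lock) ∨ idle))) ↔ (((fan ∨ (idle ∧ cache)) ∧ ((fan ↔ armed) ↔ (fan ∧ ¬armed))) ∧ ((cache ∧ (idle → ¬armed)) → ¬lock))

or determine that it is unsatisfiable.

armed = True; idle = False; cache = True; heat = True; fan = False; lock = False

  ((¬cache ∧ (¬fan ∧ (¬fan ∧ fan))) ∨ (¬cache ∨ ((¬heat ∨ lock) ∨ idle))) ↔ (((fan ∨ (idle ∧ cache)) ∧ ((fan ↔ armed) ↔ (fan ∧ ¬armed))) ∧ ((cache ∧ (idle → ¬armed)) → ¬lock)) = True
    (¬cache ∧ (¬fan ∧ (¬fan ∧ fan))) ∨ (¬cache ∨ ((¬heat ∨ lock) ∨ idle)) = False
      ¬cache ∧ (¬fan ∧ (¬fan ∧ fan)) = False
        ¬cache = False
        ¬fan ∧ (¬fan ∧ fan) = False
          ¬fan = True
          ¬fan ∧ fan = False
            ¬fan = True
      ¬cache ∨ ((¬heat ∨ lock) ∨ idle) = False
        ¬cache = False
        (¬heat ∨ lock) ∨ idle = False
          ¬heat ∨ lock = False
            ¬heat = False
    ((fan ∨ (idle ∧ cache)) ∧ ((fan ↔ armed) ↔ (fan ∧ ¬armed))) ∧ ((cache ∧ (idle → ¬armed)) → ¬lock) = False
      (fan ∨ (idle ∧ cache)) ∧ ((fan ↔ armed) ↔ (fan ∧ ¬armed)) = False
        fan ∨ (idle ∧ cache) = False
          idle ∧ cache = False
        (fan ↔ armed) ↔ (fan ∧ ¬armed) = True
          fan ↔ armed = False
          fan ∧ ¬armed = False
            ¬armed = False
      (cache ∧ (idle → ¬armed)) → ¬lock = True
        cache ∧ (idle → ¬armed) = True
          idle → ¬armed = True
            ¬armed = False
        ¬lock = True
The formula evaluates to True.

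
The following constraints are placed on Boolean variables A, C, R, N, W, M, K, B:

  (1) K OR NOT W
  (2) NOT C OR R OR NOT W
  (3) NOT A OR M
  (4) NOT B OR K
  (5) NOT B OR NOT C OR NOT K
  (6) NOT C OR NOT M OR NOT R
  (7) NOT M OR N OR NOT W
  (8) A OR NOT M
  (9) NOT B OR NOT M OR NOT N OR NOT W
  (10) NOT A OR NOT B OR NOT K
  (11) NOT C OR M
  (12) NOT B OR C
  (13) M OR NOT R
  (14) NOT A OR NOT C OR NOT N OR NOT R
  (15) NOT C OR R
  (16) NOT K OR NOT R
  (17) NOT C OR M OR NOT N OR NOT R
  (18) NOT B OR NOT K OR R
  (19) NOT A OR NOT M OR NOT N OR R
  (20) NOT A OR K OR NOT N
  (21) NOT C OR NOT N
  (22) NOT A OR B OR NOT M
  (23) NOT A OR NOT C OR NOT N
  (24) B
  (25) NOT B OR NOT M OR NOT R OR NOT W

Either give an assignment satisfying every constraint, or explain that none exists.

Case B = True:
  (NOT B OR K) forces K = True.
  (NOT B OR NOT C OR NOT K) forces C = False.
  Clause (NOT B OR C) is falsified — contradiction.
Case B = False:
  Clause (B) is falsified — contradiction.
Both cases fail, so the formula is unsatisfiable.

UNSATISFIABLE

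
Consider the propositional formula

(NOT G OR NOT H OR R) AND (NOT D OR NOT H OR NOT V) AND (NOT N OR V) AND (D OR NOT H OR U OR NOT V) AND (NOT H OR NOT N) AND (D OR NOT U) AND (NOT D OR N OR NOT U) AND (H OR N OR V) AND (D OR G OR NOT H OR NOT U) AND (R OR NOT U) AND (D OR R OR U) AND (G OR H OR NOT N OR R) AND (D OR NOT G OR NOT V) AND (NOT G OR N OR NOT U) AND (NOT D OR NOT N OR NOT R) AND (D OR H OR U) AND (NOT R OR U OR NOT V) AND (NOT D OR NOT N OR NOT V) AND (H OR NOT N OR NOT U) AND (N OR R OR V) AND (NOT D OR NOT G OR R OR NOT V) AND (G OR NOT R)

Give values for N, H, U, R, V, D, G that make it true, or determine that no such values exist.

N = False; H = True; U = False; R = True; V = False; D = True; G = True

Try N = True:
  (NOT N OR V) forces V = True.
  (NOT H OR NOT N) forces H = False.
  (NOT D OR NOT N OR NOT V) forces D = False.
  (D OR NOT U) forces U = False.
  clause (D OR H OR U) is falsified — backtrack.
So N = False.
Set H = True.
Set U = False.
Try R = False:
  (NOT G OR NOT H OR R) forces G = False.
  (D OR R OR U) forces D = True.
  (NOT D OR NOT H OR NOT V) forces V = False.
  clause (N OR R OR V) is falsified — backtrack.
So R = True.
  then (NOT R OR U OR NOT V) forces V = False.
  then (G OR NOT R) forces G = True.
Set D = True.
All clauses satisfied.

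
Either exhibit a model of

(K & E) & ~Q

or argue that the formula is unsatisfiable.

K=T, E=T, Q=F

  K & E = True
  ~Q = True
Both conjuncts True, so the formula holds.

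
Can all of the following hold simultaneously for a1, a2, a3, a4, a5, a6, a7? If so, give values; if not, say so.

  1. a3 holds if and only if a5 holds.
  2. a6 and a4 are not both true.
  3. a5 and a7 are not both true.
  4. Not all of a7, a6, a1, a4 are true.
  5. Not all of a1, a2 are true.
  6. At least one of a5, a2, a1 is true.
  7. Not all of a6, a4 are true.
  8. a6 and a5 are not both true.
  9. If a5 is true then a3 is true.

a1 = True, a2 = False, a3 = False, a4 = False, a5 = False, a6 = False, a7 = False

  (1) a3=F, a5=F — same ✓
  (2) a6=F, a4=F — not both ✓
  (3) a5=F, a7=F — not both ✓
  (4) {a7, a6, a1, a4}: 1/4 true — not all ✓
  (5) {a1, a2}: 1/2 true — not all ✓
  (6) {a5, a2, a1}: 1 true — at least one ✓
  (7) {a6, a4}: 0/2 true — not all ✓
  (8) a6=F, a5=F — not both ✓
  (9) a5=F ⇒ a3: vacuous ✓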